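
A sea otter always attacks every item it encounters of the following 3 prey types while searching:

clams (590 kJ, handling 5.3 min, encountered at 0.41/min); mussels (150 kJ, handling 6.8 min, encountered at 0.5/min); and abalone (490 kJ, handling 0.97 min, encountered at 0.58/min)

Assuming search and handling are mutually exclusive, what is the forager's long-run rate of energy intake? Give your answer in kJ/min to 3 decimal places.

84.240 kJ/min

R = (0.41×590 + 0.5×150 + 0.58×490) / (1 + 0.41×5.3 + 0.5×6.8 + 0.58×0.97) = 601.1/7.136 = 84.24 kJ/min.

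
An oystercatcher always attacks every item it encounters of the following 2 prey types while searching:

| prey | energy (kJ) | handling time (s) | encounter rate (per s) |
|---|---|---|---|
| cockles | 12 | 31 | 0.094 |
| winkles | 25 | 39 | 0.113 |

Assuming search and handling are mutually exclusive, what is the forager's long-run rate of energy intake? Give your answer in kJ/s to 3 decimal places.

R = (0.094×12 + 0.113×25) / (1 + 0.094×31 + 0.113×39) = 3.953/8.321 = 0.4751 kJ/s.

0.475 kJ/s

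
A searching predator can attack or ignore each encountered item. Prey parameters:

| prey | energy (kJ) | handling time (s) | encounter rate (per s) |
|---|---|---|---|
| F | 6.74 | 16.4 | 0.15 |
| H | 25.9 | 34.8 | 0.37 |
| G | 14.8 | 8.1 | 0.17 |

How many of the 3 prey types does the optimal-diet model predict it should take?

1

Rank by E/h (kJ/s): G 1.83, H 0.744, F 0.411. Include each in turn until the next type's E/h falls below the running intake rate.
Rate on top 1: 1.058. H: 0.744 < 1.058 → exclude; stop.
Optimal diet: G — 1 of 3 types.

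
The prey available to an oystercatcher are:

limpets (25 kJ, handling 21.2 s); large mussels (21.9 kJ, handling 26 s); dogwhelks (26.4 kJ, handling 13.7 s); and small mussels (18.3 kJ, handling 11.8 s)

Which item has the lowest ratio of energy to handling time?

large mussels

In descending order of E/h:
dogwhelks: 26.4/13.7 = 1.93 kJ/s
small mussels: 18.3/11.8 = 1.55 kJ/s
limpets: 25/21.2 = 1.18 kJ/s
large mussels: 21.9/26 = 0.842 kJ/s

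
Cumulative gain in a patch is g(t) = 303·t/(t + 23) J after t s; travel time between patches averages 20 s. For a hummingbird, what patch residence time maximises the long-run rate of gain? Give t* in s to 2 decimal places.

By the marginal value theorem, leave when the instantaneous gain rate g'(t) equals the habitat-wide average g(t)/(T + t).
g'(t) = 303·23/(t + 23)². Setting 303·23/(t+23)² = 303t/[(t+23)(20+t)] gives 23(20+t) = t(t+23), so t² = 23×20 = 460.
t* = √460 = 21.45 s.

21.45 s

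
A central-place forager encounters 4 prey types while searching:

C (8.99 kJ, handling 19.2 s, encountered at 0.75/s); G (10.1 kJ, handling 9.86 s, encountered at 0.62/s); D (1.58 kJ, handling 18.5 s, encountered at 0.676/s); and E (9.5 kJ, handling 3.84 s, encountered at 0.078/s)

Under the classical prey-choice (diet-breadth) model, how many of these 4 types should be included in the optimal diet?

2

E/h in descending order: E 2.47, G 1.02, C 0.468, D 0.0854 kJ/s. The optimal diet is the largest prefix of this list for which every included type satisfies E_i/h_i > R on the types above it.
Rate on top 1: 0.5702. G: 1.02 > 0.5702 → include.
Rate on top 2: 0.9447. C: 0.468 < 0.9447 → exclude; stop.
Optimal diet: E, G — 2 of 4 types.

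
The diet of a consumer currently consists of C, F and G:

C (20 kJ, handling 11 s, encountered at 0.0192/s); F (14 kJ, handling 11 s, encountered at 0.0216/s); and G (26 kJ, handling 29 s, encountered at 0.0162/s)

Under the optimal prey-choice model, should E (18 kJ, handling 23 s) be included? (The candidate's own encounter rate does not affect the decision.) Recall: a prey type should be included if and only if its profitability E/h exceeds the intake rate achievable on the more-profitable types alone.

Yes

Intake rate on the current diet: R = (0.0192×20 + 0.0216×14 + 0.0162×26) / (1 + 0.0192×11 + 0.0216×11 + 0.0162×29) = 1.108/1.919 = 0.5773 kJ/s.
Profitability of E: 18/23 = 0.7826 kJ/s.
0.7826 > 0.5773, so adding E raises the average — include it.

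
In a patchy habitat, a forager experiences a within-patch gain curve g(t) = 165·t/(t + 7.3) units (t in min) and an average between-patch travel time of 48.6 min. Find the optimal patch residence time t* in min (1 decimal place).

Optimal t* satisfies g'(t*) = g(t*)/(T + t*).
g'(t) = 165·7.3/(t + 7.3)². Setting 165·7.3/(t+7.3)² = 165t/[(t+7.3)(48.6+t)] gives 7.3(48.6+t) = t(t+7.3), so t² = 7.3×48.6 = 354.8.
t* = √354.8 = 18.84 min.

18.8 min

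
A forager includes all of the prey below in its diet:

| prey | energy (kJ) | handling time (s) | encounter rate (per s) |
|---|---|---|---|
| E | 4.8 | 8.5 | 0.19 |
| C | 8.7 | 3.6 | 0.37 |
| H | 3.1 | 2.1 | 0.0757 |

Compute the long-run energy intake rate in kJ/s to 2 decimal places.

1.06 kJ/s

Energy encountered per unit search time: 0.19×4.8 + 0.37×8.7 + 0.0757×3.1 = 4.366 kJ/s.
Handling time per unit search time: 0.19×8.5 + 0.37×3.6 + 0.0757×2.1 = 3.106.
Rate = 4.366/(1 + 3.106) = 1.063 kJ/s.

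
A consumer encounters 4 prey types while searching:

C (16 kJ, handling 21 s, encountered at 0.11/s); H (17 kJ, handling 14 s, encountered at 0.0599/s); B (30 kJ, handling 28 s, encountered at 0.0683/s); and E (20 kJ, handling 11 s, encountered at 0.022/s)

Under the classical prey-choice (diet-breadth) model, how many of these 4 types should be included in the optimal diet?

Rank by E/h (kJ/s): E 1.82, H 1.21, B 1.07, C 0.762. Include each in turn until the next type's E/h falls below the running intake rate.
Rate on top 1: 0.3543. H: 1.21 > 0.3543 → include.
Rate on top 2: 0.7009. B: 1.07 > 0.7009 → include.
Rate on top 3: 0.8784. C: 0.762 < 0.8784 → exclude; stop.
Optimal diet: E, H, B — 3 of 4 types.

3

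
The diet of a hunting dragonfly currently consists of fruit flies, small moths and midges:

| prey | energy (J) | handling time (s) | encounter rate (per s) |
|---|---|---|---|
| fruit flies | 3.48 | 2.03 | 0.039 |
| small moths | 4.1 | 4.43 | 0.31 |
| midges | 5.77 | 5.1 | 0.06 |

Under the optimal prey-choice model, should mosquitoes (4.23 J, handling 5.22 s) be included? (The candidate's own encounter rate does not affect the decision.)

Yes

Intake rate on the current diet: R = (0.039×3.48 + 0.31×4.1 + 0.06×5.77) / (1 + 0.039×2.03 + 0.31×4.43 + 0.06×5.1) = 1.753/2.758 = 0.6355 J/s.
mosquitoes: E/h = 4.23/5.22 = 0.8103 J/s.
Since 0.8103 > R, including mosquitoes increases the long-run rate.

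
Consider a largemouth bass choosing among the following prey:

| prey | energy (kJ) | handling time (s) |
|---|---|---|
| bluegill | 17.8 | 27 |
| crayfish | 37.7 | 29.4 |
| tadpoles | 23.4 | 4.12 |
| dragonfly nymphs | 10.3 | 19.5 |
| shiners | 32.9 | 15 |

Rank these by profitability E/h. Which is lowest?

dragonfly nymphs

In descending order of E/h:
tadpoles: 23.4/4.12 = 5.68 kJ/s
shiners: 32.9/15 = 2.19 kJ/s
crayfish: 37.7/29.4 = 1.28 kJ/s
bluegill: 17.8/27 = 0.659 kJ/s
dragonfly nymphs: 10.3/19.5 = 0.528 kJ/s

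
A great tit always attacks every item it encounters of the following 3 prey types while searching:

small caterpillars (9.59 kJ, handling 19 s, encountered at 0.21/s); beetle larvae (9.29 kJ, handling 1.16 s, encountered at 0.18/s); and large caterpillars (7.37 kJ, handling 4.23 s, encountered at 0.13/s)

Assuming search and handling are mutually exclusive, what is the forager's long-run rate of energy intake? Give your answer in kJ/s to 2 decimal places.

R = (0.21×9.59 + 0.18×9.29 + 0.13×7.37) / (1 + 0.21×19 + 0.18×1.16 + 0.13×4.23) = 4.644/5.749 = 0.8079 kJ/s.

0.81 kJ/s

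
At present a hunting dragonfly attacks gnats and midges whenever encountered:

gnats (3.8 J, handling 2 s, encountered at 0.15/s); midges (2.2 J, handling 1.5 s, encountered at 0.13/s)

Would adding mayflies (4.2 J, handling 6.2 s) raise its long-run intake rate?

Intake rate on the current diet: R = (0.15×3.8 + 0.13×2.2) / (1 + 0.15×2 + 0.13×1.5) = 0.856/1.495 = 0.5726 J/s.
mayflies: E/h = 4.2/6.2 = 0.6774 J/s.
0.6774 > 0.5726, so adding mayflies raises the average — include it.

Yes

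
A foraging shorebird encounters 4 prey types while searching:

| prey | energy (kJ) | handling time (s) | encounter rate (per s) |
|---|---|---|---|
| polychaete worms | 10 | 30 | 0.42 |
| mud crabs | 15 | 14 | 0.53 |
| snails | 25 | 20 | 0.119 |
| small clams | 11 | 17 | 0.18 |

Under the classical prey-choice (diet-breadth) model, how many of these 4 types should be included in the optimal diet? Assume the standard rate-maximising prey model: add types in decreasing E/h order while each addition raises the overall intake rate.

Rank by E/h (kJ/s): snails 1.25, mud crabs 1.07, small clams 0.647, polychaete worms 0.333. Include each in turn until the next type's E/h falls below the running intake rate.
Rate on top 1: 0.8802. mud crabs: 1.07 > 0.8802 → include.
Rate on top 2: 1.012. small clams: 0.647 < 1.012 → exclude; stop.
Optimal diet: snails, mud crabs — 2 of 4 types.

2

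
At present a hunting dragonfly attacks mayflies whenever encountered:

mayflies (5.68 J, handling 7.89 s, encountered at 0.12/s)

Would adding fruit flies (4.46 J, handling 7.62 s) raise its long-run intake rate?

Yes

Current rate: (0.12×5.68)/(1 + 0.12×7.89) = 0.3501 J/s.
Profitability of fruit flies: 4.46/7.62 = 0.5853 J/s.
0.5853 > 0.3501, so adding fruit flies raises the average — include it.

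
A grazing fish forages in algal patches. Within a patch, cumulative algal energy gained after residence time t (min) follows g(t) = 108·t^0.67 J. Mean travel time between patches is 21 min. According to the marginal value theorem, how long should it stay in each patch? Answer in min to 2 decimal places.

Maximise g(t)/(T+t): set derivative to zero → g'(t)(T+t) = g(t).
g'(t) = 0.67·108·t^-0.33. Setting 0.67·108·t^-0.33 = 108·t^0.67/(21+t) gives 0.67(21+t) = t, so 0.33·t = 0.67×21.
t* = 0.67×21/0.33 = 42.64 min.

42.64 min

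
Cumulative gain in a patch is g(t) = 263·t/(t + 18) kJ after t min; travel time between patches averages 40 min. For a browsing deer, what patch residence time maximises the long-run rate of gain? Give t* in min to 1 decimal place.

26.8 min

By the marginal value theorem, leave when the instantaneous gain rate g'(t) equals the habitat-wide average g(t)/(T + t).
g'(t) = 263·18/(t + 18)². Setting 263·18/(t+18)² = 263t/[(t+18)(40+t)] gives 18(40+t) = t(t+18), so t² = 18×40 = 720.
t* = √720 = 26.83 min.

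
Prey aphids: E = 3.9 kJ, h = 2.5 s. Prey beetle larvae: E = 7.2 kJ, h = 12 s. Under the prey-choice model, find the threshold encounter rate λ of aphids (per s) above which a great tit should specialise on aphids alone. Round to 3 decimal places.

0.250 per s

At the threshold, the rate on aphids alone equals the profitability of beetle larvae: λ·3.9/(1 + λ·2.5) = 7.2/12 = 0.6.
Rearranging, λ(3.9 − 0.6×2.5) = 0.6, so λ = 0.6/2.4 = 0.25 per s.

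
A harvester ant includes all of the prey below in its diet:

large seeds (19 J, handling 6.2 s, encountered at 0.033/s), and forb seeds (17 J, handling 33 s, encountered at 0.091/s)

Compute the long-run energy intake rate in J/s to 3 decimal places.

0.517 J/s

R = Σλ_iE_i / (1 + Σλ_ih_i)
Numerator: 0.033×19 + 0.091×17 = 2.174
Denominator: 1 + 0.033×6.2 + 0.091×33 = 4.208
R = 2.174/4.208 = 0.5167 J/s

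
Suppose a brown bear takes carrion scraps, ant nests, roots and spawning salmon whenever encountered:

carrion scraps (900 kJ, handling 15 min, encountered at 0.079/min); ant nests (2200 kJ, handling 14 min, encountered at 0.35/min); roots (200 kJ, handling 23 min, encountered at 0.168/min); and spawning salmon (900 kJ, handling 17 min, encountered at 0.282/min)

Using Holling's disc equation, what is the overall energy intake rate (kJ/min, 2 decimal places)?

71.68 kJ/min

R = (0.079×900 + 0.35×2200 + 0.168×200 + 0.282×900) / (1 + 0.079×15 + 0.35×14 + 0.168×23 + 0.282×17) = 1128/15.74 = 71.68 kJ/min.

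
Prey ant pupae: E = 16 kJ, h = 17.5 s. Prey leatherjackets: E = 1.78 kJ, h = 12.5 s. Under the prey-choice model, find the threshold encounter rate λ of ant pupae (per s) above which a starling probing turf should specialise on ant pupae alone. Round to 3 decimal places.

0.011 per s

At the threshold, the rate on ant pupae alone equals the profitability of leatherjackets: λ·16/(1 + λ·17.5) = 1.78/12.5 = 0.1424.
Rearranging, λ(16 − 0.1424×17.5) = 0.1424, so λ = 0.1424/13.51 = 0.01054 per s.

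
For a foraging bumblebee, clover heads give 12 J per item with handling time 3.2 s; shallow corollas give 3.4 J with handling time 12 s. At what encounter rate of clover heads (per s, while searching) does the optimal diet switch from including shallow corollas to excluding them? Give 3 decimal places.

The zero-one rule: include shallow corollas iff E₂/h₂ > λE₁/(1+λh₁). Equality gives the switch point.
λE₁h₂ = E₂ + λE₂h₁ ⇒ λ = E₂/(E₁h₂ − E₂h₁) = 3.4/(144 − 10.88) = 0.02554 per s.

0.026 per s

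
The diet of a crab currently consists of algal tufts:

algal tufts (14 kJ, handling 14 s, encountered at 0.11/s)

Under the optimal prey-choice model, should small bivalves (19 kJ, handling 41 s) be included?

On algal tufts alone, R = ΣλE/(1+Σλh) = 1.54/2.54 = 0.6063 kJ/s.
small bivalves: E/h = 19/41 = 0.4634 kJ/s.
0.4634 < 0.6063, so adding small bivalves would lower the average — exclude it.

No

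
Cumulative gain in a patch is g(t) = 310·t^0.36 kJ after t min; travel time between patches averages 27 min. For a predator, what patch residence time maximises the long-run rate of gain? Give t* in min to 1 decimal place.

Maximise g(t)/(T+t): set derivative to zero → g'(t)(T+t) = g(t).
g'(t) = 0.36·310·t^-0.64. Setting 0.36·310·t^-0.64 = 310·t^0.36/(27+t) gives 0.36(27+t) = t, so 0.64·t = 0.36×27.
t* = 0.36×27/0.64 = 15.19 min.

15.2 min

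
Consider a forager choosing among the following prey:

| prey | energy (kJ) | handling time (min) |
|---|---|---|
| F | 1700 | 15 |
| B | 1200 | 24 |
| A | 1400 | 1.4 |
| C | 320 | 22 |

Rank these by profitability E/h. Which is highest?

Profitability E/h (kJ/min): F = 1700/15 = 113, B = 1200/24 = 50, A = 1400/1.4 = 1e+03, C = 320/22 = 14.5.
Ranked: A > F > B > C.

A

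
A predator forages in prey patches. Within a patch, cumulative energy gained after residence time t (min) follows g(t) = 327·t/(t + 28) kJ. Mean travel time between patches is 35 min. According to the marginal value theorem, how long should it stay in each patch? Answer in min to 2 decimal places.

Maximise g(t)/(T+t): set derivative to zero → g'(t)(T+t) = g(t).
g'(t) = 327·28/(t + 28)². Setting 327·28/(t+28)² = 327t/[(t+28)(35+t)] gives 28(35+t) = t(t+28), so t² = 28×35 = 980.
t* = √980 = 31.3 min.

31.30 min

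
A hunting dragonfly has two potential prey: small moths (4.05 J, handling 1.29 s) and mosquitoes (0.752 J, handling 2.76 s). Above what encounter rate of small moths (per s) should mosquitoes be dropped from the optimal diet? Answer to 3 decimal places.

0.074 per s

The zero-one rule: include mosquitoes iff E₂/h₂ > λE₁/(1+λh₁). Equality gives the switch point.
λE₁h₂ = E₂ + λE₂h₁ ⇒ λ = E₂/(E₁h₂ − E₂h₁) = 0.752/(11.18 − 0.9701) = 0.07367 per s.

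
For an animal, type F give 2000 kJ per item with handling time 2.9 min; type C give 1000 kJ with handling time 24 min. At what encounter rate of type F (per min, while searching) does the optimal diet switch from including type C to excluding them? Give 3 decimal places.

0.022 per min

Drop type C once their profitability E₂/h₂ falls below the rate achievable on type F alone: E₂/h₂ = λE₁/(1 + λh₁).
Solve for λ: λE₁h₂ = E₂(1 + λh₁) → λ(E₁h₂ − E₂h₁) = E₂ → λ = E₂/(E₁h₂ − E₂h₁).
λ = 1000/(2000×24 − 1000×2.9) = 1000/4.51e+04 = 0.02217 per min.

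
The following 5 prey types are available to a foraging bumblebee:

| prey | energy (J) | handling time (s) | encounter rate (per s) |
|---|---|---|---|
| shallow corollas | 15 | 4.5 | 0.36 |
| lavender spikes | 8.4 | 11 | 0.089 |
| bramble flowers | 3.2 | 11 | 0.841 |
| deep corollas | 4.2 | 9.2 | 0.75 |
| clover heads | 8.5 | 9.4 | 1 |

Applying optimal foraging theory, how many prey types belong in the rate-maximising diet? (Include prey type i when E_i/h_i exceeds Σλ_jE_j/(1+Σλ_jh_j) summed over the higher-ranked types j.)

1

Profitabilities (E/h, J/s): shallow corollas 3.33, clover heads 0.904, lavender spikes 0.764, deep corollas 0.457, bramble flowers 0.291. Add prey in this order while the next type's profitability exceeds the intake rate on those already taken.
Rate on top 1: 2.061. clover heads: 0.904 < 2.061 → exclude; stop.
Optimal diet: shallow corollas — 1 of 5 types.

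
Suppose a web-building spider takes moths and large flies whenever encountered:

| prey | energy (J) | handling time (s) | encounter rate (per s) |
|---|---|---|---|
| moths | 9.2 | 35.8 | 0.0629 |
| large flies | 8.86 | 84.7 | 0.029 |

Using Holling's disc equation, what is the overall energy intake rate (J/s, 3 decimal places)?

Energy encountered per unit search time: 0.0629×9.2 + 0.029×8.86 = 0.8356 J/s.
Handling time per unit search time: 0.0629×35.8 + 0.029×84.7 = 4.708.
Rate = 0.8356/(1 + 4.708) = 0.1464 J/s.

0.146 J/s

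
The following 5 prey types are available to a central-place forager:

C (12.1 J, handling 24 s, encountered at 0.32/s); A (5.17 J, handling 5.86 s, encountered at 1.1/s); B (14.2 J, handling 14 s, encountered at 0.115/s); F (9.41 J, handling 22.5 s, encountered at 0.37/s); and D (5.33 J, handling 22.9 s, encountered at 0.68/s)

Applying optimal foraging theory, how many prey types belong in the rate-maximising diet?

2

Rank by E/h (J/s): B 1.01, A 0.882, C 0.504, F 0.418, D 0.233. Include each in turn until the next type's E/h falls below the running intake rate.
Rate on top 1: 0.6257. A: 0.882 > 0.6257 → include.
Rate on top 2: 0.8083. C: 0.504 < 0.8083 → exclude; stop.
Optimal diet: B, A — 2 of 5 types.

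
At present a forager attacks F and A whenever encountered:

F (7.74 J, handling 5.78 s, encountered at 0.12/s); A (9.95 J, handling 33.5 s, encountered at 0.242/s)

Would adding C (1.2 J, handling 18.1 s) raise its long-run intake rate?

No

On F and A alone, R = ΣλE/(1+Σλh) = 3.337/9.801 = 0.3405 J/s.
C: E/h = 1.2/18.1 = 0.0663 J/s.
0.0663 < 0.3405, so adding C would lower the average — exclude it.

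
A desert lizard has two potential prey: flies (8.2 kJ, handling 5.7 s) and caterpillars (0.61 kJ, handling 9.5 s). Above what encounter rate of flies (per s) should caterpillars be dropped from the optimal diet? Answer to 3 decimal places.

0.008 per s

Drop caterpillars once their profitability E₂/h₂ falls below the rate achievable on flies alone: E₂/h₂ = λE₁/(1 + λh₁).
Solve for λ: λE₁h₂ = E₂(1 + λh₁) → λ(E₁h₂ − E₂h₁) = E₂ → λ = E₂/(E₁h₂ − E₂h₁).
λ = 0.61/(8.2×9.5 − 0.61×5.7) = 0.61/74.42 = 0.008196 per s.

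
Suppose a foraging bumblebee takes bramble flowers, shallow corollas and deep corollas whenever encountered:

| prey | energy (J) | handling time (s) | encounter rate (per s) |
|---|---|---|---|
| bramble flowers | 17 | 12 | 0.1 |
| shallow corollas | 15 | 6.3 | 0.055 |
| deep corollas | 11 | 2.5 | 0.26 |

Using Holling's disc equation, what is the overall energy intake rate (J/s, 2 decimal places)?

R = (0.1×17 + 0.055×15 + 0.26×11) / (1 + 0.1×12 + 0.055×6.3 + 0.26×2.5) = 5.385/3.197 = 1.685 J/s.

1.68 J/s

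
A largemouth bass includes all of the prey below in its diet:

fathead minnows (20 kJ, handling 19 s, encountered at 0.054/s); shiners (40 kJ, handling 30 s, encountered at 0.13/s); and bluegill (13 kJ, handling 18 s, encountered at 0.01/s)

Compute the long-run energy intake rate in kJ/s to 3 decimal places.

1.050 kJ/s

Energy encountered per unit search time: 0.054×20 + 0.13×40 + 0.01×13 = 6.41 kJ/s.
Handling time per unit search time: 0.054×19 + 0.13×30 + 0.01×18 = 5.106.
Rate = 6.41/(1 + 5.106) = 1.05 kJ/s.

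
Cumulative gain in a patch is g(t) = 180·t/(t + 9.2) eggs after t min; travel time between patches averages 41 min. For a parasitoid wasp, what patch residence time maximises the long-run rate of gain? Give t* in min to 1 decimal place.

Optimal t* satisfies g'(t*) = g(t*)/(T + t*).
g'(t) = 180·9.2/(t + 9.2)². Setting 180·9.2/(t+9.2)² = 180t/[(t+9.2)(41+t)] gives 9.2(41+t) = t(t+9.2), so t² = 9.2×41 = 377.2.
t* = √377.2 = 19.42 min.

19.4 min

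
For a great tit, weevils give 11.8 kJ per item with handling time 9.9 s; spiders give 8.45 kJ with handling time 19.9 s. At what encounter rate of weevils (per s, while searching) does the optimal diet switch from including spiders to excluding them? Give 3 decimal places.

0.056 per s

The zero-one rule: include spiders iff E₂/h₂ > λE₁/(1+λh₁). Equality gives the switch point.
λE₁h₂ = E₂ + λE₂h₁ ⇒ λ = E₂/(E₁h₂ − E₂h₁) = 8.45/(234.8 − 83.66) = 0.0559 per s.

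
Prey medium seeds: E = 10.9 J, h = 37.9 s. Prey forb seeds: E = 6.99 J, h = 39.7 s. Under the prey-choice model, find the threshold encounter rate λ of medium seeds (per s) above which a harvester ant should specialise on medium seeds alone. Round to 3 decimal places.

0.042 per s

Drop forb seeds once their profitability E₂/h₂ falls below the rate achievable on medium seeds alone: E₂/h₂ = λE₁/(1 + λh₁).
Solve for λ: λE₁h₂ = E₂(1 + λh₁) → λ(E₁h₂ − E₂h₁) = E₂ → λ = E₂/(E₁h₂ − E₂h₁).
λ = 6.99/(10.9×39.7 − 6.99×37.9) = 6.99/167.8 = 0.04165 per s.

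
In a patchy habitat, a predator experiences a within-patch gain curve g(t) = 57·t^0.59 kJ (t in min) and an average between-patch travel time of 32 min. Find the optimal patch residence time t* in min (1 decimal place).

46.0 min

By the marginal value theorem, leave when the instantaneous gain rate g'(t) equals the habitat-wide average g(t)/(T + t).
g'(t) = 0.59·57·t^-0.41. Setting 0.59·57·t^-0.41 = 57·t^0.59/(32+t) gives 0.59(32+t) = t, so 0.41·t = 0.59×32.
t* = 0.59×32/0.41 = 46.05 min.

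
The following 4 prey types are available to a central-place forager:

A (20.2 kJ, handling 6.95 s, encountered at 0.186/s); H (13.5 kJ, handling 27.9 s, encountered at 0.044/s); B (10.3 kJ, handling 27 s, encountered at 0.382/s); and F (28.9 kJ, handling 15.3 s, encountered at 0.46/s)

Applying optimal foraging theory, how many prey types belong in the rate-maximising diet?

E/h in descending order: A 2.91, F 1.89, H 0.484, B 0.381 kJ/s. The optimal diet is the largest prefix of this list for which every included type satisfies E_i/h_i > R on the types above it.
Rate on top 1: 1.639. F: 1.89 > 1.639 → include.
Rate on top 2: 1.827. H: 0.484 < 1.827 → exclude; stop.
Optimal diet: A, F — 2 of 4 types.

2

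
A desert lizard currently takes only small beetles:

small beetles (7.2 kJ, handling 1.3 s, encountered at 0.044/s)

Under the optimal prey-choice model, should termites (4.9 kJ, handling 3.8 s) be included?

Yes

Current rate: (0.044×7.2)/(1 + 0.044×1.3) = 0.2997 kJ/s.
Profitability of termites: 4.9/3.8 = 1.289 kJ/s.
Since 1.289 > R, including termites increases the long-run rate.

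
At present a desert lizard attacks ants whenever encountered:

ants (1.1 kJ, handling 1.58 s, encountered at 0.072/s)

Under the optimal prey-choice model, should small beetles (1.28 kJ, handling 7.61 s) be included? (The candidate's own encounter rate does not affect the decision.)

Yes

Intake rate on the current diet: R = (0.072×1.1) / (1 + 0.072×1.58) = 0.0792/1.114 = 0.07111 kJ/s.
Profitability of small beetles: 1.28/7.61 = 0.1682 kJ/s.
0.1682 > 0.07111, so adding small beetles raises the average — include it.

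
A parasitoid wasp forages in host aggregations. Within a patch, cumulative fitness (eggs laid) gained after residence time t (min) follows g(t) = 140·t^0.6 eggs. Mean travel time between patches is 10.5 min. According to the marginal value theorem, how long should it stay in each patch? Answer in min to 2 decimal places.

15.75 min

Optimal t* satisfies g'(t*) = g(t*)/(T + t*).
g'(t) = 0.6·140·t^-0.4. Setting 0.6·140·t^-0.4 = 140·t^0.6/(10.5+t) gives 0.6(10.5+t) = t, so 0.40·t = 0.6×10.5.
t* = 0.6×10.5/0.40 = 15.75 min.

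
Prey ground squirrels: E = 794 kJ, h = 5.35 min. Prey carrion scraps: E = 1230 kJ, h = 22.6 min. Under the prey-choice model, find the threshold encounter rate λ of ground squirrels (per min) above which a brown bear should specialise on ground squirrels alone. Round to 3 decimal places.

The zero-one rule: include carrion scraps iff E₂/h₂ > λE₁/(1+λh₁). Equality gives the switch point.
λE₁h₂ = E₂ + λE₂h₁ ⇒ λ = E₂/(E₁h₂ − E₂h₁) = 1230/(1.794e+04 − 6580) = 0.1082 per min.

0.108 per min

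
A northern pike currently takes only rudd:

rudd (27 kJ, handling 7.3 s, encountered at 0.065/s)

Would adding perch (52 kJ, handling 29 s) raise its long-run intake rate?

Yes

Current rate: (0.065×27)/(1 + 0.065×7.3) = 1.19 kJ/s.
perch: E/h = 52/29 = 1.793 kJ/s.
Since 1.793 > R, including perch increases the long-run rate.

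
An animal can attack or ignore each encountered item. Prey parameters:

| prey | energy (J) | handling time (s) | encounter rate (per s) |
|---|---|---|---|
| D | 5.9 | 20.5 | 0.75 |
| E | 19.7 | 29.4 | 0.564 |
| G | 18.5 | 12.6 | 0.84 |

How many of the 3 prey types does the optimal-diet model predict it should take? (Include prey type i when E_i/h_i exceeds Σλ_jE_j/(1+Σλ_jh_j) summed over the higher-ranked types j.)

1

Profitabilities (E/h, J/s): G 1.47, E 0.67, D 0.288. Add prey in this order while the next type's profitability exceeds the intake rate on those already taken.
Rate on top 1: 1.342. E: 0.67 < 1.342 → exclude; stop.
Optimal diet: G — 1 of 3 types.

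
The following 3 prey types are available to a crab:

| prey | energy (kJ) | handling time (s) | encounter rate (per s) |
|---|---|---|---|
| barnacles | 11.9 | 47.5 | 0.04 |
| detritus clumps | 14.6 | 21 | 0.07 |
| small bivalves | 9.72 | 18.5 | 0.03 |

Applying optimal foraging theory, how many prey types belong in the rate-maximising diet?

E/h in descending order: detritus clumps 0.695, small bivalves 0.525, barnacles 0.251 kJ/s. The optimal diet is the largest prefix of this list for which every included type satisfies E_i/h_i > R on the types above it.
Rate on top 1: 0.4138. small bivalves: 0.525 > 0.4138 → include.
Rate on top 2: 0.4342. barnacles: 0.251 < 0.4342 → exclude; stop.
Optimal diet: detritus clumps, small bivalves — 2 of 3 types.

2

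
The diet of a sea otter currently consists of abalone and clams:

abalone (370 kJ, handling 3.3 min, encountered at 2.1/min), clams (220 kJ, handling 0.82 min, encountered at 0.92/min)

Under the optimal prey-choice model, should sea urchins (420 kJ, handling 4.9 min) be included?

On abalone and clams alone, R = ΣλE/(1+Σλh) = 979.4/8.684 = 112.8 kJ/min.
Profitability of sea urchins: 420/4.9 = 85.71 kJ/min.
Since 85.71 < R, time spent handling sea urchins is better spent searching.

No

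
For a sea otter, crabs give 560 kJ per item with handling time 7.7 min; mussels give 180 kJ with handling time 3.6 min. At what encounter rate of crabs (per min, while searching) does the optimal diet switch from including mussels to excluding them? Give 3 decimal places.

The zero-one rule: include mussels iff E₂/h₂ > λE₁/(1+λh₁). Equality gives the switch point.
λE₁h₂ = E₂ + λE₂h₁ ⇒ λ = E₂/(E₁h₂ − E₂h₁) = 180/(2016 − 1386) = 0.2857 per min.

0.286 per min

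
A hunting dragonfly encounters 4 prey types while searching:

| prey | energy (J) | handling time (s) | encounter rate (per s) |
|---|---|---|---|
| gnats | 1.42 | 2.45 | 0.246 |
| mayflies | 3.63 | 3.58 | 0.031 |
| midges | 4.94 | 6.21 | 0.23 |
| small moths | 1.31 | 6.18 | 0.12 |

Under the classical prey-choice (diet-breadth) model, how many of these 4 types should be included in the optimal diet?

3

Profitabilities (E/h, J/s): mayflies 1.01, midges 0.795, gnats 0.58, small moths 0.212. Add prey in this order while the next type's profitability exceeds the intake rate on those already taken.
Rate on top 1: 0.1013. midges: 0.795 > 0.1013 → include.
Rate on top 2: 0.4918. gnats: 0.58 > 0.4918 → include.
Rate on top 3: 0.5086. small moths: 0.212 < 0.5086 → exclude; stop.
Optimal diet: mayflies, midges, gnats — 3 of 4 types.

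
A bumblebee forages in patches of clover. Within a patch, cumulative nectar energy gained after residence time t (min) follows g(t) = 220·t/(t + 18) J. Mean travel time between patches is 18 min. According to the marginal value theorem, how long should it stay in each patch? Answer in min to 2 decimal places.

18.00 min

Optimal t* satisfies g'(t*) = g(t*)/(T + t*).
g'(t) = 220·18/(t + 18)². Setting 220·18/(t+18)² = 220t/[(t+18)(18+t)] gives 18(18+t) = t(t+18), so t² = 18×18 = 324.
t* = √324 = 18 min.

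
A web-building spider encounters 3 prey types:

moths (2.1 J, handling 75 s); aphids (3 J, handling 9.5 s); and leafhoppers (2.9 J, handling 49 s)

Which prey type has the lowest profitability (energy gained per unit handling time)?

Profitability E/h (J/s): moths = 2.1/75 = 0.028, aphids = 3/9.5 = 0.316, leafhoppers = 2.9/49 = 0.0592.
Ranked: aphids > leafhoppers > moths.

moths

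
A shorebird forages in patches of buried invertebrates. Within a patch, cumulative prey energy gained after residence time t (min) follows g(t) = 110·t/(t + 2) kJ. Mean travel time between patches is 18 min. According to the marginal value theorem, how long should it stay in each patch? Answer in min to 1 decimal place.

By the marginal value theorem, leave when the instantaneous gain rate g'(t) equals the habitat-wide average g(t)/(T + t).
g'(t) = 110·2/(t + 2)². Setting 110·2/(t+2)² = 110t/[(t+2)(18+t)] gives 2(18+t) = t(t+2), so t² = 2×18 = 36.
t* = √36 = 6 min.

6.0 min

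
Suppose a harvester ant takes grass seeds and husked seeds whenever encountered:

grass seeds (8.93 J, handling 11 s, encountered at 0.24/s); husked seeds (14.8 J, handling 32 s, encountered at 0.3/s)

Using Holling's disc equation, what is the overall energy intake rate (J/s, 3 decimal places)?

R = (0.24×8.93 + 0.3×14.8) / (1 + 0.24×11 + 0.3×32) = 6.583/13.24 = 0.4972 J/s.

0.497 J/s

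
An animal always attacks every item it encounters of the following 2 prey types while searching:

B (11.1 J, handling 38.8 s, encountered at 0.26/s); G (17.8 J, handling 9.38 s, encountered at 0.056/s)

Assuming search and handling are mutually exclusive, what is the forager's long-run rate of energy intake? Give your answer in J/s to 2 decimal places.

0.33 J/s

R = (0.26×11.1 + 0.056×17.8) / (1 + 0.26×38.8 + 0.056×9.38) = 3.883/11.61 = 0.3343 J/s.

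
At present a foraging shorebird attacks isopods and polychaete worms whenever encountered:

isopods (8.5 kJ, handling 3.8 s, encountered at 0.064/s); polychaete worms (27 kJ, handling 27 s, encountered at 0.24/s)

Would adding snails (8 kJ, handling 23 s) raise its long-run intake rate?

No

Current rate: (0.064×8.5 + 0.24×27)/(1 + 0.064×3.8 + 0.24×27) = 0.9095 kJ/s.
Profitability of snails: 8/23 = 0.3478 kJ/s.
Since 0.3478 < R, time spent handling snails is better spent searching.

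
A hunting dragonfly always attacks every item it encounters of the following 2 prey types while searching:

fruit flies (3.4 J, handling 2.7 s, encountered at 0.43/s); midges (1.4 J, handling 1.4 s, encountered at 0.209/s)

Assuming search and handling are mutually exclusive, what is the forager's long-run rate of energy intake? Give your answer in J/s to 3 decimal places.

R = (0.43×3.4 + 0.209×1.4) / (1 + 0.43×2.7 + 0.209×1.4) = 1.755/2.454 = 0.7151 J/s.

0.715 J/s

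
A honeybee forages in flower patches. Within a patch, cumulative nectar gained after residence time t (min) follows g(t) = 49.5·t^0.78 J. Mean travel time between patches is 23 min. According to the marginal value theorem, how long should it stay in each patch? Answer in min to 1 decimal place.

By the marginal value theorem, leave when the instantaneous gain rate g'(t) equals the habitat-wide average g(t)/(T + t).
g'(t) = 0.78·49.5·t^-0.22. Setting 0.78·49.5·t^-0.22 = 49.5·t^0.78/(23+t) gives 0.78(23+t) = t, so 0.22·t = 0.78×23.
t* = 0.78×23/0.22 = 81.55 min.

81.5 min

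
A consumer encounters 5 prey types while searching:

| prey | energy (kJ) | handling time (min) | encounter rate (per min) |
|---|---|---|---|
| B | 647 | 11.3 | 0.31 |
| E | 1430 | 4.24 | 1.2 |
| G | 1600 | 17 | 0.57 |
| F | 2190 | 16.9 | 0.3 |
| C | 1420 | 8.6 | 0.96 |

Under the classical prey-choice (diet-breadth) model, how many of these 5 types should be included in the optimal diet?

Profitabilities (E/h, kJ/min): E 337, C 165, F 130, G 94.1, B 57.3. Add prey in this order while the next type's profitability exceeds the intake rate on those already taken.
Rate on top 1: 281.9. C: 165 < 281.9 → exclude; stop.
Optimal diet: E — 1 of 5 types.

1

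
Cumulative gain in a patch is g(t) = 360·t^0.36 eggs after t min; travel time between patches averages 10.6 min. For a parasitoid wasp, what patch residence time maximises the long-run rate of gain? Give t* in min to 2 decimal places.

By the marginal value theorem, leave when the instantaneous gain rate g'(t) equals the habitat-wide average g(t)/(T + t).
g'(t) = 0.36·360·t^-0.64. Setting 0.36·360·t^-0.64 = 360·t^0.36/(10.6+t) gives 0.36(10.6+t) = t, so 0.64·t = 0.36×10.6.
t* = 0.36×10.6/0.64 = 5.962 min.

5.96 min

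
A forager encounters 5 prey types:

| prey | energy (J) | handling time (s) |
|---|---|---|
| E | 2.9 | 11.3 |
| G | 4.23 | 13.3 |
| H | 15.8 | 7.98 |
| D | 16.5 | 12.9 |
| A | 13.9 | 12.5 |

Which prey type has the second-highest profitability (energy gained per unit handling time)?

D

In descending order of E/h:
H: 15.8/7.98 = 1.98 J/s
D: 16.5/12.9 = 1.28 J/s
A: 13.9/12.5 = 1.11 J/s
G: 4.23/13.3 = 0.318 J/s
E: 2.9/11.3 = 0.257 J/s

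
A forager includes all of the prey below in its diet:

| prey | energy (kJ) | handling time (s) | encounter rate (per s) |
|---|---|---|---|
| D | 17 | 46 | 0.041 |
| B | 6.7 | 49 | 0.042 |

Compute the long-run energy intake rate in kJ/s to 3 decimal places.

R = Σλ_iE_i / (1 + Σλ_ih_i)
Numerator: 0.041×17 + 0.042×6.7 = 0.9784
Denominator: 1 + 0.041×46 + 0.042×49 = 4.944
R = 0.9784/4.944 = 0.1979 kJ/s

0.198 kJ/s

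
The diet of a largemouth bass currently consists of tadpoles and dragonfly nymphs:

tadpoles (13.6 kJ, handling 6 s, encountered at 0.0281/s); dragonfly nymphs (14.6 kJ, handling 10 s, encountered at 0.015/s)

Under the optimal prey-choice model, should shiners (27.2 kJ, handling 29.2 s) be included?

On tadpoles and dragonfly nymphs alone, R = ΣλE/(1+Σλh) = 0.6012/1.319 = 0.4559 kJ/s.
Profitability of shiners: 27.2/29.2 = 0.9315 kJ/s.
Since 0.9315 > R, including shiners increases the long-run rate.

Yes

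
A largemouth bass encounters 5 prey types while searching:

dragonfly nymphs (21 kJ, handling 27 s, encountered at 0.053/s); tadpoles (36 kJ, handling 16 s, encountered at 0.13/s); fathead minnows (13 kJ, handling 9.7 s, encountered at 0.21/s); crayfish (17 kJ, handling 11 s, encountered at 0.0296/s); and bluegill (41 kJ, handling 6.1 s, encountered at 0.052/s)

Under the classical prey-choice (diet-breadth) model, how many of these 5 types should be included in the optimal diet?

Rank by E/h (kJ/s): bluegill 6.72, tadpoles 2.25, crayfish 1.55, fathead minnows 1.34, dragonfly nymphs 0.778. Include each in turn until the next type's E/h falls below the running intake rate.
Rate on top 1: 1.619. tadpoles: 2.25 > 1.619 → include.
Rate on top 2: 2.005. crayfish: 1.55 < 2.005 → exclude; stop.
Optimal diet: bluegill, tadpoles — 2 of 5 types.

2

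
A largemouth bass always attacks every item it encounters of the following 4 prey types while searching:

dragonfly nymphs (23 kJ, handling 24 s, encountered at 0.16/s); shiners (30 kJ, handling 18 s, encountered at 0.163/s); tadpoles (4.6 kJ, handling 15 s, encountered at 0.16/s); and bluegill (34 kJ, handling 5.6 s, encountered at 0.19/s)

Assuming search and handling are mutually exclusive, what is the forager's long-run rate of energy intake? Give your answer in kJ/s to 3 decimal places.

1.403 kJ/s

R = Σλ_iE_i / (1 + Σλ_ih_i)
Numerator: 0.16×23 + 0.163×30 + 0.16×4.6 + 0.19×34 = 15.77
Denominator: 1 + 0.16×24 + 0.163×18 + 0.16×15 + 0.19×5.6 = 11.24
R = 15.77/11.24 = 1.403 kJ/s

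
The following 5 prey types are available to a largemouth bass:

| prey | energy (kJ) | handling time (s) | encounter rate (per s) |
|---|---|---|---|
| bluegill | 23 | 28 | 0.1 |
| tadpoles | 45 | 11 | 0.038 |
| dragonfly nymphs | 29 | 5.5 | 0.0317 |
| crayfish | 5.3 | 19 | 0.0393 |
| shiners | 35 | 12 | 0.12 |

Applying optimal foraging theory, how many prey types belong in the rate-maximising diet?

Profitabilities (E/h, kJ/s): dragonfly nymphs 5.27, tadpoles 4.09, shiners 2.92, bluegill 0.821, crayfish 0.279. Add prey in this order while the next type's profitability exceeds the intake rate on those already taken.
Rate on top 1: 0.7828. tadpoles: 4.09 > 0.7828 → include.
Rate on top 2: 1.651. shiners: 2.92 > 1.651 → include.
Rate on top 3: 2.252. bluegill: 0.821 < 2.252 → exclude; stop.
Optimal diet: dragonfly nymphs, tadpoles, shiners — 3 of 5 types.

3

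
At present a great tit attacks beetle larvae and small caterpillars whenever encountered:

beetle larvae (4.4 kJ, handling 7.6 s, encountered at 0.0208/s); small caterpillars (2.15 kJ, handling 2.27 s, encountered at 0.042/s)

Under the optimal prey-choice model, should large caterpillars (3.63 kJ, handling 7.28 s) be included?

Yes

On beetle larvae and small caterpillars alone, R = ΣλE/(1+Σλh) = 0.1818/1.253 = 0.1451 kJ/s.
large caterpillars: E/h = 3.63/7.28 = 0.4986 kJ/s.
Since 0.4986 > R, including large caterpillars increases the long-run rate.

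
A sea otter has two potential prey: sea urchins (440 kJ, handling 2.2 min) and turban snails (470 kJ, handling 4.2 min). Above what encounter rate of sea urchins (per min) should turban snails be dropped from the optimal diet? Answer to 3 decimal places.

At the threshold, the rate on sea urchins alone equals the profitability of turban snails: λ·440/(1 + λ·2.2) = 470/4.2 = 111.9.
Rearranging, λ(440 − 111.9×2.2) = 111.9, so λ = 111.9/193.8 = 0.5774 per min.

0.577 per min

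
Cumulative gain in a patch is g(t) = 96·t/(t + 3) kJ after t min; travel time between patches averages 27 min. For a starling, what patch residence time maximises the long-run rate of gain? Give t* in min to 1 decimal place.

9.0 min

By the marginal value theorem, leave when the instantaneous gain rate g'(t) equals the habitat-wide average g(t)/(T + t).
g'(t) = 96·3/(t + 3)². Setting 96·3/(t+3)² = 96t/[(t+3)(27+t)] gives 3(27+t) = t(t+3), so t² = 3×27 = 81.
t* = √81 = 9 min.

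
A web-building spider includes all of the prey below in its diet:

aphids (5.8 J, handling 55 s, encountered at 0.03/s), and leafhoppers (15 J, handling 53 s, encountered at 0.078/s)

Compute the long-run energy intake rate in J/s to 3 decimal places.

0.198 J/s

R = Σλ_iE_i / (1 + Σλ_ih_i)
Numerator: 0.03×5.8 + 0.078×15 = 1.344
Denominator: 1 + 0.03×55 + 0.078×53 = 6.784
R = 1.344/6.784 = 0.1981 J/s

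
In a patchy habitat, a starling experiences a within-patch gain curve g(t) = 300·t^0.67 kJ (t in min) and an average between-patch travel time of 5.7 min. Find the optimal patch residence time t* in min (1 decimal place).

By the marginal value theorem, leave when the instantaneous gain rate g'(t) equals the habitat-wide average g(t)/(T + t).
g'(t) = 0.67·300·t^-0.33. Setting 0.67·300·t^-0.33 = 300·t^0.67/(5.7+t) gives 0.67(5.7+t) = t, so 0.33·t = 0.67×5.7.
t* = 0.67×5.7/0.33 = 11.57 min.

11.6 min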